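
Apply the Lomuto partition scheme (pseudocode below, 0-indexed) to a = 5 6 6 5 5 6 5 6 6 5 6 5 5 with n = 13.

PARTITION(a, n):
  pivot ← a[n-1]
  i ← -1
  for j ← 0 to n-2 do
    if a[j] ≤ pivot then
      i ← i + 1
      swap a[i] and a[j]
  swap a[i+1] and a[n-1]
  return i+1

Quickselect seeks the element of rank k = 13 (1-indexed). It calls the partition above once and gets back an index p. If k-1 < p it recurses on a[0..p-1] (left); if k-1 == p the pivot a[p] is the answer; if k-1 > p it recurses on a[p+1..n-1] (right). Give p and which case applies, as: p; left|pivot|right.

pivot=5, i=-1
j=0: 5≤5, i=0, swap(0,0) ⇒ 5 6 6 5 5 6 5 6 6 5 6 5 5
j=1: 6>5, skip
j=2: 6>5, skip
j=3: 5≤5, i=1, swap(1,3) ⇒ 5 5 6 6 5 6 5 6 6 5 6 5 5
j=4: 5≤5, i=2, swap(2,4) ⇒ 5 5 5 6 6 6 5 6 6 5 6 5 5
j=5: 6>5, skip
j=6: 5≤5, i=3, swap(3,6) ⇒ 5 5 5 5 6 6 6 6 6 5 6 5 5
j=7: 6>5, skip
j=8: 6>5, skip
j=9: 5≤5, i=4, swap(4,9) ⇒ 5 5 5 5 5 6 6 6 6 6 6 5 5
j=10: 6>5, skip
j=11: 5≤5, i=5, swap(5,11) ⇒ 5 5 5 5 5 5 6 6 6 6 6 6 5
swap(6,12) ⇒ 5 5 5 5 5 5 5 6 6 6 6 6 6; return 6
p = 6; k-1 = 12 > 6 ⇒ right

6; right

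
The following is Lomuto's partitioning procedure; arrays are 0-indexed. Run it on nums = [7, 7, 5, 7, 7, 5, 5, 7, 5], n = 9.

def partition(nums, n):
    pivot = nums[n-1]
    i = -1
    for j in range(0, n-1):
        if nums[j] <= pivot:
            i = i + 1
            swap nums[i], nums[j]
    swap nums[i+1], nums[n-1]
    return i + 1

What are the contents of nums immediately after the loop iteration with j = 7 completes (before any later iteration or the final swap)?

[5, 5, 5, 7, 7, 7, 7, 7, 5]

pivot=5, i=-1
j=0: 7>5, skip
j=1: 7>5, skip
j=2: 5≤5, i=0, swap(0,2) ⇒ [5, 7, 7, 7, 7, 5, 5, 7, 5]
j=3: 7>5, skip
j=4: 7>5, skip
j=5: 5≤5, i=1, swap(1,5) ⇒ [5, 5, 7, 7, 7, 7, 5, 7, 5]
j=6: 5≤5, i=2, swap(2,6) ⇒ [5, 5, 5, 7, 7, 7, 7, 7, 5]
j=7: 7>5, skip
(after j=7) nums = [5, 5, 5, 7, 7, 7, 7, 7, 5]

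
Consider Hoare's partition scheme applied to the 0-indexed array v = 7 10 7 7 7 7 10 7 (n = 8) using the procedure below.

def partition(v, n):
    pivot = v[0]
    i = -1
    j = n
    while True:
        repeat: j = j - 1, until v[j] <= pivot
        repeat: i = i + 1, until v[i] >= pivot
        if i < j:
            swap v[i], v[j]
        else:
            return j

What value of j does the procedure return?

3

pivot = v[0] = 7; i = -1, j = 8
j→7 (v[7]=7≤7), i→0 (v[0]=7≥7); i<j, swap → 7 10 7 7 7 7 10 7
j→5 (v[5]=7≤7), i→1 (v[1]=10≥7); i<j, swap → 7 7 7 7 7 10 10 7
j→4 (v[4]=7≤7), i→2 (v[2]=7≥7); i<j, swap → 7 7 7 7 7 10 10 7
j→3, i→3; i≥j, return j=3. v = 7 7 7 7 7 10 10 7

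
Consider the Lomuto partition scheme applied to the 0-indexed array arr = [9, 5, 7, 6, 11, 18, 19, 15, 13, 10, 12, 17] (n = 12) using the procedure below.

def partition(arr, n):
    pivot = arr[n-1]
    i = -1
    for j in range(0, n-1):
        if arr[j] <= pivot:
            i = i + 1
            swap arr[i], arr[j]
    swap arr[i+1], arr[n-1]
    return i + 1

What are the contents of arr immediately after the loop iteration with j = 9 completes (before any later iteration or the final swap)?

[9, 5, 7, 6, 11, 15, 13, 10, 19, 18, 12, 17]

pivot = arr[11] = 17; i = -1
j=0: arr[0]=9 ≤ 17 → i=0, swap arr[0],arr[0] (no change) → [9, 5, 7, 6, 11, 18, 19, 15, 13, 10, 12, 17]
j=1: arr[1]=5 ≤ 17 → i=1, swap arr[1],arr[1] (no change) → [9, 5, 7, 6, 11, 18, 19, 15, 13, 10, 12, 17]
j=2: arr[2]=7 ≤ 17 → i=2, swap arr[2],arr[2] (no change) → [9, 5, 7, 6, 11, 18, 19, 15, 13, 10, 12, 17]
j=3: arr[3]=6 ≤ 17 → i=3, swap arr[3],arr[3] (no change) → [9, 5, 7, 6, 11, 18, 19, 15, 13, 10, 12, 17]
j=4: arr[4]=11 ≤ 17 → i=4, swap arr[4],arr[4] (no change) → [9, 5, 7, 6, 11, 18, 19, 15, 13, 10, 12, 17]
j=5: arr[5]=18 > 17 → no swap
j=6: arr[6]=19 > 17 → no swap
j=7: arr[7]=15 ≤ 17 → i=5, swap arr[5],arr[7] → [9, 5, 7, 6, 11, 15, 19, 18, 13, 10, 12, 17]
j=8: arr[8]=13 ≤ 17 → i=6, swap arr[6],arr[8] → [9, 5, 7, 6, 11, 15, 13, 18, 19, 10, 12, 17]
j=9: arr[9]=10 ≤ 17 → i=7, swap arr[7],arr[9] → [9, 5, 7, 6, 11, 15, 13, 10, 19, 18, 12, 17]
(after j=9) arr = [9, 5, 7, 6, 11, 15, 13, 10, 19, 18, 12, 17]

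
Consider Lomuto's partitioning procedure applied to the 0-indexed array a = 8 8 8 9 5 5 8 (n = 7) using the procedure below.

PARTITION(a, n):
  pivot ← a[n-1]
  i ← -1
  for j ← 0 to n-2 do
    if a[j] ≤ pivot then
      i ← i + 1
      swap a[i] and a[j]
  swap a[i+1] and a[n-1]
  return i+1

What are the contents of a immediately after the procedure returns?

pivot = a[6] = 8; i = -1
j=0: a[0]=8 ≤ 8 → i=0, swap a[0],a[0] (no change) → 8 8 8 9 5 5 8
j=1: a[1]=8 ≤ 8 → i=1, swap a[1],a[1] (no change) → 8 8 8 9 5 5 8
j=2: a[2]=8 ≤ 8 → i=2, swap a[2],a[2] (no change) → 8 8 8 9 5 5 8
j=3: a[3]=9 > 8 → no swap
j=4: a[4]=5 ≤ 8 → i=3, swap a[3],a[4] → 8 8 8 5 9 5 8
j=5: a[5]=5 ≤ 8 → i=4, swap a[4],a[5] → 8 8 8 5 5 9 8
final swap a[5],a[6] → 8 8 8 5 5 8 9; return 5

8 8 8 5 5 8 9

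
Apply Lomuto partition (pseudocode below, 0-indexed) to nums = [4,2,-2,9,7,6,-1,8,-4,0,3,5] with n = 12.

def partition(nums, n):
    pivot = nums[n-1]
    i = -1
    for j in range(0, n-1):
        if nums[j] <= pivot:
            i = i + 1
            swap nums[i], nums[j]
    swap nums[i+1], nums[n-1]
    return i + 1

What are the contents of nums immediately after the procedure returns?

[4,2,-2,-1,-4,0,3,5,7,6,9,8]

pivot=5, i=-1
j=0: 4≤5, i=0, swap(0,0) ⇒ [4,2,-2,9,7,6,-1,8,-4,0,3,5]
j=1: 2≤5, i=1, swap(1,1) ⇒ [4,2,-2,9,7,6,-1,8,-4,0,3,5]
j=2: -2≤5, i=2, swap(2,2) ⇒ [4,2,-2,9,7,6,-1,8,-4,0,3,5]
j=3: 9>5, skip
j=4: 7>5, skip
j=5: 6>5, skip
j=6: -1≤5, i=3, swap(3,6) ⇒ [4,2,-2,-1,7,6,9,8,-4,0,3,5]
j=7: 8>5, skip
j=8: -4≤5, i=4, swap(4,8) ⇒ [4,2,-2,-1,-4,6,9,8,7,0,3,5]
j=9: 0≤5, i=5, swap(5,9) ⇒ [4,2,-2,-1,-4,0,9,8,7,6,3,5]
j=10: 3≤5, i=6, swap(6,10) ⇒ [4,2,-2,-1,-4,0,3,8,7,6,9,5]
swap(7,11) ⇒ [4,2,-2,-1,-4,0,3,5,7,6,9,8]; return 7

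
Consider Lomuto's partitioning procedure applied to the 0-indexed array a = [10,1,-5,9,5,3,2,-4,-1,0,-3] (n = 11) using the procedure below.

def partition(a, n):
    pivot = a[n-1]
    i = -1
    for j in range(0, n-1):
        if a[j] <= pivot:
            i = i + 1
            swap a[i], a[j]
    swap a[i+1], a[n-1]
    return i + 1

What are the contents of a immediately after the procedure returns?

pivot = a[10] = -3; i = -1
j=0: a[0]=10 > -3 → no swap
j=1: a[1]=1 > -3 → no swap
j=2: a[2]=-5 ≤ -3 → i=0, swap a[0],a[2] → [-5,1,10,9,5,3,2,-4,-1,0,-3]
j=3: a[3]=9 > -3 → no swap
j=4: a[4]=5 > -3 → no swap
j=5: a[5]=3 > -3 → no swap
j=6: a[6]=2 > -3 → no swap
j=7: a[7]=-4 ≤ -3 → i=1, swap a[1],a[7] → [-5,-4,10,9,5,3,2,1,-1,0,-3]
j=8: a[8]=-1 > -3 → no swap
j=9: a[9]=0 > -3 → no swap
final swap a[2],a[10] → [-5,-4,-3,9,5,3,2,1,-1,0,10]; return 2

[-5,-4,-3,9,5,3,2,1,-1,0,10]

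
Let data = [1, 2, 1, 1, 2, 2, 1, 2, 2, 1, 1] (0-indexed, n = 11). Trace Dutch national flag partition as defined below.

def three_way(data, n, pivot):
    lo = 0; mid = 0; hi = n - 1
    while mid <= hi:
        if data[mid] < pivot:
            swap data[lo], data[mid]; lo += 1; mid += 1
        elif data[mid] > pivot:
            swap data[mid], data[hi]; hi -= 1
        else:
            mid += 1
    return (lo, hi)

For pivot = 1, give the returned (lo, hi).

(0, 5)

lo=0 mid=0 hi=10
1=1: mid=1
2>1: swap(1,10), hi=9 ⇒ [1, 1, 1, 1, 2, 2, 1, 2, 2, 1, 2]
1=1: mid=2
1=1: mid=3
1=1: mid=4
2>1: swap(4,9), hi=8 ⇒ [1, 1, 1, 1, 1, 2, 1, 2, 2, 2, 2]
1=1: mid=5
2>1: swap(5,8), hi=7 ⇒ [1, 1, 1, 1, 1, 2, 1, 2, 2, 2, 2]
2>1: swap(5,7), hi=6 ⇒ [1, 1, 1, 1, 1, 2, 1, 2, 2, 2, 2]
2>1: swap(5,6), hi=5 ⇒ [1, 1, 1, 1, 1, 1, 2, 2, 2, 2, 2]
1=1: mid=6
done. lo=0 hi=5; data=[1, 1, 1, 1, 1, 1, 2, 2, 2, 2, 2]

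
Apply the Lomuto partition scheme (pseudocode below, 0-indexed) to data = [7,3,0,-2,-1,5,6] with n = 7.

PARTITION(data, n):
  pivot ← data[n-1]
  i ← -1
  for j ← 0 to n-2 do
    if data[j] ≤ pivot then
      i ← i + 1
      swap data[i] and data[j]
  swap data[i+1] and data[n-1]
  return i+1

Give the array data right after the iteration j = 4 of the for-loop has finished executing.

pivot=6, i=-1
j=0: 7>6, skip
j=1: 3≤6, i=0, swap(0,1) ⇒ [3,7,0,-2,-1,5,6]
j=2: 0≤6, i=1, swap(1,2) ⇒ [3,0,7,-2,-1,5,6]
j=3: -2≤6, i=2, swap(2,3) ⇒ [3,0,-2,7,-1,5,6]
j=4: -1≤6, i=3, swap(3,4) ⇒ [3,0,-2,-1,7,5,6]
(after j=4) data = [3,0,-2,-1,7,5,6]

[3,0,-2,-1,7,5,6]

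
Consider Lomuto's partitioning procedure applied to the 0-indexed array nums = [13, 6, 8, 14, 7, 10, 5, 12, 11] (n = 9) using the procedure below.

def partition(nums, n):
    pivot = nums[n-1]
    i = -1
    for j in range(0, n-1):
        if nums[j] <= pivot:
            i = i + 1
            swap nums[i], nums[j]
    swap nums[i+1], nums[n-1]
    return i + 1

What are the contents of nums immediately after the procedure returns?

pivot = nums[8] = 11; i = -1
j=0: nums[0]=13 > 11 → no swap
j=1: nums[1]=6 ≤ 11 → i=0, swap nums[0],nums[1] → [6, 13, 8, 14, 7, 10, 5, 12, 11]
j=2: nums[2]=8 ≤ 11 → i=1, swap nums[1],nums[2] → [6, 8, 13, 14, 7, 10, 5, 12, 11]
j=3: nums[3]=14 > 11 → no swap
j=4: nums[4]=7 ≤ 11 → i=2, swap nums[2],nums[4] → [6, 8, 7, 14, 13, 10, 5, 12, 11]
j=5: nums[5]=10 ≤ 11 → i=3, swap nums[3],nums[5] → [6, 8, 7, 10, 13, 14, 5, 12, 11]
j=6: nums[6]=5 ≤ 11 → i=4, swap nums[4],nums[6] → [6, 8, 7, 10, 5, 14, 13, 12, 11]
j=7: nums[7]=12 > 11 → no swap
final swap nums[5],nums[8] → [6, 8, 7, 10, 5, 11, 13, 12, 14]; return 5

[6, 8, 7, 10, 5, 11, 13, 12, 14]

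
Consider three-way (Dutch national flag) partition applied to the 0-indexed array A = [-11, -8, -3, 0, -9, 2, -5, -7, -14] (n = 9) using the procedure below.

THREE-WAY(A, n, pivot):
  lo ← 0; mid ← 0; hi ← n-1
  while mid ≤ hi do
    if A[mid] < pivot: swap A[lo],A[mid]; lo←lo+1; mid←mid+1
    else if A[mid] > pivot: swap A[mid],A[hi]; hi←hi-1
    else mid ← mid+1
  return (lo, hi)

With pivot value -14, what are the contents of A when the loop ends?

[-14, -3, 0, -9, 2, -5, -7, -8, -11]

lo=0 mid=0 hi=8
-11>-14: swap(0,8), hi=7 ⇒ [-14, -8, -3, 0, -9, 2, -5, -7, -11]
-14=-14: mid=1
-8>-14: swap(1,7), hi=6 ⇒ [-14, -7, -3, 0, -9, 2, -5, -8, -11]
-7>-14: swap(1,6), hi=5 ⇒ [-14, -5, -3, 0, -9, 2, -7, -8, -11]
-5>-14: swap(1,5), hi=4 ⇒ [-14, 2, -3, 0, -9, -5, -7, -8, -11]
2>-14: swap(1,4), hi=3 ⇒ [-14, -9, -3, 0, 2, -5, -7, -8, -11]
-9>-14: swap(1,3), hi=2 ⇒ [-14, 0, -3, -9, 2, -5, -7, -8, -11]
0>-14: swap(1,2), hi=1 ⇒ [-14, -3, 0, -9, 2, -5, -7, -8, -11]
-3>-14: swap(1,1), hi=0 ⇒ [-14, -3, 0, -9, 2, -5, -7, -8, -11]
done. lo=0 hi=0; A=[-14, -3, 0, -9, 2, -5, -7, -8, -11]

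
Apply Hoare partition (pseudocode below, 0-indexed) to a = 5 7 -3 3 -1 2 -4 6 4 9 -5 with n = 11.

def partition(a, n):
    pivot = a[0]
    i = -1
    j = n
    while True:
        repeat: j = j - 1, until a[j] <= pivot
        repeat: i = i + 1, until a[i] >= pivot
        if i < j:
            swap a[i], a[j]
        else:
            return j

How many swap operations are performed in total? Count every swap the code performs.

2

pivot = a[0] = 5; i = -1, j = 11
j→10 (a[10]=-5≤5), i→0 (a[0]=5≥5); i<j, swap → -5 7 -3 3 -1 2 -4 6 4 9 5
j→8 (a[8]=4≤5), i→1 (a[1]=7≥5); i<j, swap → -5 4 -3 3 -1 2 -4 6 7 9 5
j→6, i→7; i≥j, return j=6. a = -5 4 -3 3 -1 2 -4 6 7 9 5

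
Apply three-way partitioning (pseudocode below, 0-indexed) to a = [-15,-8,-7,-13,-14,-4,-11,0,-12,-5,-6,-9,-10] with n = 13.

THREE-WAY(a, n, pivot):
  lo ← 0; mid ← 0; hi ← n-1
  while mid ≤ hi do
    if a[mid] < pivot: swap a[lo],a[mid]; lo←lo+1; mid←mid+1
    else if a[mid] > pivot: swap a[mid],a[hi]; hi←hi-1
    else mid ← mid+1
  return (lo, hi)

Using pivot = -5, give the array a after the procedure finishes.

[-15,-8,-7,-13,-14,-10,-11,-9,-12,-6,-5,0,-4]

lo=0 mid=0 hi=12
-15<-5: swap(0,0), lo=1 mid=1 ⇒ [-15,-8,-7,-13,-14,-4,-11,0,-12,-5,-6,-9,-10]
-8<-5: swap(1,1), lo=2 mid=2 ⇒ [-15,-8,-7,-13,-14,-4,-11,0,-12,-5,-6,-9,-10]
-7<-5: swap(2,2), lo=3 mid=3 ⇒ [-15,-8,-7,-13,-14,-4,-11,0,-12,-5,-6,-9,-10]
-13<-5: swap(3,3), lo=4 mid=4 ⇒ [-15,-8,-7,-13,-14,-4,-11,0,-12,-5,-6,-9,-10]
-14<-5: swap(4,4), lo=5 mid=5 ⇒ [-15,-8,-7,-13,-14,-4,-11,0,-12,-5,-6,-9,-10]
-4>-5: swap(5,12), hi=11 ⇒ [-15,-8,-7,-13,-14,-10,-11,0,-12,-5,-6,-9,-4]
-10<-5: swap(5,5), lo=6 mid=6 ⇒ [-15,-8,-7,-13,-14,-10,-11,0,-12,-5,-6,-9,-4]
-11<-5: swap(6,6), lo=7 mid=7 ⇒ [-15,-8,-7,-13,-14,-10,-11,0,-12,-5,-6,-9,-4]
0>-5: swap(7,11), hi=10 ⇒ [-15,-8,-7,-13,-14,-10,-11,-9,-12,-5,-6,0,-4]
-9<-5: swap(7,7), lo=8 mid=8 ⇒ [-15,-8,-7,-13,-14,-10,-11,-9,-12,-5,-6,0,-4]
-12<-5: swap(8,8), lo=9 mid=9 ⇒ [-15,-8,-7,-13,-14,-10,-11,-9,-12,-5,-6,0,-4]
-5=-5: mid=10
-6<-5: swap(9,10), lo=10 mid=11 ⇒ [-15,-8,-7,-13,-14,-10,-11,-9,-12,-6,-5,0,-4]
done. lo=10 hi=10; a=[-15,-8,-7,-13,-14,-10,-11,-9,-12,-6,-5,0,-4]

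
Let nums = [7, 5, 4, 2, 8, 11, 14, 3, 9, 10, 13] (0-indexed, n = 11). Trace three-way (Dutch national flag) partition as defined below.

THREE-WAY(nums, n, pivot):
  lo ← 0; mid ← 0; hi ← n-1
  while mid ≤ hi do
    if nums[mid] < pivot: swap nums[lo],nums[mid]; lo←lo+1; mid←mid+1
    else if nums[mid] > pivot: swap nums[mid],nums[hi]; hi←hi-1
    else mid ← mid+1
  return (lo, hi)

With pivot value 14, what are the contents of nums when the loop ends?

pivot = 14; lo=0, mid=0, hi=10
nums[mid]=7<14: swap nums[0],nums[0]; lo=1,mid=1 → [7, 5, 4, 2, 8, 11, 14, 3, 9, 10, 13]
nums[mid]=5<14: swap nums[1],nums[1]; lo=2,mid=2 → [7, 5, 4, 2, 8, 11, 14, 3, 9, 10, 13]
nums[mid]=4<14: swap nums[2],nums[2]; lo=3,mid=3 → [7, 5, 4, 2, 8, 11, 14, 3, 9, 10, 13]
nums[mid]=2<14: swap nums[3],nums[3]; lo=4,mid=4 → [7, 5, 4, 2, 8, 11, 14, 3, 9, 10, 13]
nums[mid]=8<14: swap nums[4],nums[4]; lo=5,mid=5 → [7, 5, 4, 2, 8, 11, 14, 3, 9, 10, 13]
nums[mid]=11<14: swap nums[5],nums[5]; lo=6,mid=6 → [7, 5, 4, 2, 8, 11, 14, 3, 9, 10, 13]
nums[mid]=14=14: mid=7
nums[mid]=3<14: swap nums[6],nums[7]; lo=7,mid=8 → [7, 5, 4, 2, 8, 11, 3, 14, 9, 10, 13]
nums[mid]=9<14: swap nums[7],nums[8]; lo=8,mid=9 → [7, 5, 4, 2, 8, 11, 3, 9, 14, 10, 13]
nums[mid]=10<14: swap nums[8],nums[9]; lo=9,mid=10 → [7, 5, 4, 2, 8, 11, 3, 9, 10, 14, 13]
nums[mid]=13<14: swap nums[9],nums[10]; lo=10,mid=11 → [7, 5, 4, 2, 8, 11, 3, 9, 10, 13, 14]
end: lo=10, hi=10; nums = [7, 5, 4, 2, 8, 11, 3, 9, 10, 13, 14]

[7, 5, 4, 2, 8, 11, 3, 9, 10, 13, 14]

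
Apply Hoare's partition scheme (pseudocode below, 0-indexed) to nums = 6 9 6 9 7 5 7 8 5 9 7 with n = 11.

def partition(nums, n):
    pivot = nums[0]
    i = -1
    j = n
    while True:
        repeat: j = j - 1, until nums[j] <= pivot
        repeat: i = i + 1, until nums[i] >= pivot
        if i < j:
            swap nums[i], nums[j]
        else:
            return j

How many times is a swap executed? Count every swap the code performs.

2

pivot = nums[0] = 6; i = -1, j = 11
j→8 (nums[8]=5≤6), i→0 (nums[0]=6≥6); i<j, swap → 5 9 6 9 7 5 7 8 6 9 7
j→5 (nums[5]=5≤6), i→1 (nums[1]=9≥6); i<j, swap → 5 5 6 9 7 9 7 8 6 9 7
j→2, i→2; i≥j, return j=2. nums = 5 5 6 9 7 9 7 8 6 9 7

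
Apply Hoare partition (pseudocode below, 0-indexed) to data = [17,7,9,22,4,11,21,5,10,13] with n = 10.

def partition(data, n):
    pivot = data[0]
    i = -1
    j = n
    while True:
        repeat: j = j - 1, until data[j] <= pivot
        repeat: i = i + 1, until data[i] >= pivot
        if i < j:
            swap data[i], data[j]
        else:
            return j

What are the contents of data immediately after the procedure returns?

pivot=17
j stops at 9 (13), i stops at 0 (17); swap ⇒ [13,7,9,22,4,11,21,5,10,17]
j stops at 8 (10), i stops at 3 (22); swap ⇒ [13,7,9,10,4,11,21,5,22,17]
j stops at 7 (5), i stops at 6 (21); swap ⇒ [13,7,9,10,4,11,5,21,22,17]
j stops at 6, i stops at 7; i≥j ⇒ return 6. data=[13,7,9,10,4,11,5,21,22,17]

[13,7,9,10,4,11,5,21,22,17]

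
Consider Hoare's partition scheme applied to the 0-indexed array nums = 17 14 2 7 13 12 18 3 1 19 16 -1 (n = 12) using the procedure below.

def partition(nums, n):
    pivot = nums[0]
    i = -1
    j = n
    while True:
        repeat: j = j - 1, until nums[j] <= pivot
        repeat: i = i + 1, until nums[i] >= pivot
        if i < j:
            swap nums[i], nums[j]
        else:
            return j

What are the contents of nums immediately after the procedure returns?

pivot=17
j stops at 11 (-1), i stops at 0 (17); swap ⇒ -1 14 2 7 13 12 18 3 1 19 16 17
j stops at 10 (16), i stops at 6 (18); swap ⇒ -1 14 2 7 13 12 16 3 1 19 18 17
j stops at 8, i stops at 9; i≥j ⇒ return 8. nums=-1 14 2 7 13 12 16 3 1 19 18 17

-1 14 2 7 13 12 16 3 1 19 18 17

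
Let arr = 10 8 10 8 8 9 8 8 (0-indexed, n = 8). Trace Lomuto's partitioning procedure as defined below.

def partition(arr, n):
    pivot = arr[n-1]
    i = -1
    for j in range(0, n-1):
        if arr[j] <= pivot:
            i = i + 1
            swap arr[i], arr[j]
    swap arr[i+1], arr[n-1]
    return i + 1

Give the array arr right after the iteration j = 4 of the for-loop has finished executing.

8 8 8 10 10 9 8 8

pivot = arr[7] = 8; i = -1
j=0: arr[0]=10 > 8 → no swap
j=1: arr[1]=8 ≤ 8 → i=0, swap arr[0],arr[1] → 8 10 10 8 8 9 8 8
j=2: arr[2]=10 > 8 → no swap
j=3: arr[3]=8 ≤ 8 → i=1, swap arr[1],arr[3] → 8 8 10 10 8 9 8 8
j=4: arr[4]=8 ≤ 8 → i=2, swap arr[2],arr[4] → 8 8 8 10 10 9 8 8
(after j=4) arr = 8 8 8 10 10 9 8 8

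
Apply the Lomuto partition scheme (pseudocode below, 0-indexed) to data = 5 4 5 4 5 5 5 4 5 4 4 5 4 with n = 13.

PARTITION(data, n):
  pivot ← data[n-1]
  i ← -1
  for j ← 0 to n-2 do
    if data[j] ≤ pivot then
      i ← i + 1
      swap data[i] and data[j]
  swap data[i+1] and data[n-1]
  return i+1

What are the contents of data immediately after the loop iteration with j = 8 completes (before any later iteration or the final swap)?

4 4 4 5 5 5 5 5 5 4 4 5 4

pivot=4, i=-1
j=0: 5>4, skip
j=1: 4≤4, i=0, swap(0,1) ⇒ 4 5 5 4 5 5 5 4 5 4 4 5 4
j=2: 5>4, skip
j=3: 4≤4, i=1, swap(1,3) ⇒ 4 4 5 5 5 5 5 4 5 4 4 5 4
j=4: 5>4, skip
j=5: 5>4, skip
j=6: 5>4, skip
j=7: 4≤4, i=2, swap(2,7) ⇒ 4 4 4 5 5 5 5 5 5 4 4 5 4
j=8: 5>4, skip
(after j=8) data = 4 4 4 5 5 5 5 5 5 4 4 5 4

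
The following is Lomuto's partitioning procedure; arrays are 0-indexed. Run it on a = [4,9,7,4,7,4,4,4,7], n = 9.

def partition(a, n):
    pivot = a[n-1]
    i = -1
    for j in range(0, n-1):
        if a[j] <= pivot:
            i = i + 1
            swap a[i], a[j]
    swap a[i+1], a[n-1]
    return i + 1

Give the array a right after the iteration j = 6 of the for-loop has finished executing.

[4,7,4,7,4,4,9,4,7]

pivot=7, i=-1
j=0: 4≤7, i=0, swap(0,0) ⇒ [4,9,7,4,7,4,4,4,7]
j=1: 9>7, skip
j=2: 7≤7, i=1, swap(1,2) ⇒ [4,7,9,4,7,4,4,4,7]
j=3: 4≤7, i=2, swap(2,3) ⇒ [4,7,4,9,7,4,4,4,7]
j=4: 7≤7, i=3, swap(3,4) ⇒ [4,7,4,7,9,4,4,4,7]
j=5: 4≤7, i=4, swap(4,5) ⇒ [4,7,4,7,4,9,4,4,7]
j=6: 4≤7, i=5, swap(5,6) ⇒ [4,7,4,7,4,4,9,4,7]
(after j=6) a = [4,7,4,7,4,4,9,4,7]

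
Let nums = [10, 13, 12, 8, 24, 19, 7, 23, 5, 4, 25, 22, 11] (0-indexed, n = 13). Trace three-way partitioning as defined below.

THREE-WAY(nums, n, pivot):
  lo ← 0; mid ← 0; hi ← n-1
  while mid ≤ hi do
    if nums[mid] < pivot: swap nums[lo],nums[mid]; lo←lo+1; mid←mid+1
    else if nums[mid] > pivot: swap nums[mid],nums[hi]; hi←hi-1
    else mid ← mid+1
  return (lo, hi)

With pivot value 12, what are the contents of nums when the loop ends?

[10, 11, 8, 4, 5, 7, 12, 23, 19, 25, 22, 24, 13]

lo=0 mid=0 hi=12
10<12: swap(0,0), lo=1 mid=1 ⇒ [10, 13, 12, 8, 24, 19, 7, 23, 5, 4, 25, 22, 11]
13>12: swap(1,12), hi=11 ⇒ [10, 11, 12, 8, 24, 19, 7, 23, 5, 4, 25, 22, 13]
11<12: swap(1,1), lo=2 mid=2 ⇒ [10, 11, 12, 8, 24, 19, 7, 23, 5, 4, 25, 22, 13]
12=12: mid=3
8<12: swap(2,3), lo=3 mid=4 ⇒ [10, 11, 8, 12, 24, 19, 7, 23, 5, 4, 25, 22, 13]
24>12: swap(4,11), hi=10 ⇒ [10, 11, 8, 12, 22, 19, 7, 23, 5, 4, 25, 24, 13]
22>12: swap(4,10), hi=9 ⇒ [10, 11, 8, 12, 25, 19, 7, 23, 5, 4, 22, 24, 13]
25>12: swap(4,9), hi=8 ⇒ [10, 11, 8, 12, 4, 19, 7, 23, 5, 25, 22, 24, 13]
4<12: swap(3,4), lo=4 mid=5 ⇒ [10, 11, 8, 4, 12, 19, 7, 23, 5, 25, 22, 24, 13]
19>12: swap(5,8), hi=7 ⇒ [10, 11, 8, 4, 12, 5, 7, 23, 19, 25, 22, 24, 13]
5<12: swap(4,5), lo=5 mid=6 ⇒ [10, 11, 8, 4, 5, 12, 7, 23, 19, 25, 22, 24, 13]
7<12: swap(5,6), lo=6 mid=7 ⇒ [10, 11, 8, 4, 5, 7, 12, 23, 19, 25, 22, 24, 13]
23>12: swap(7,7), hi=6 ⇒ [10, 11, 8, 4, 5, 7, 12, 23, 19, 25, 22, 24, 13]
done. lo=6 hi=6; nums=[10, 11, 8, 4, 5, 7, 12, 23, 19, 25, 22, 24, 13]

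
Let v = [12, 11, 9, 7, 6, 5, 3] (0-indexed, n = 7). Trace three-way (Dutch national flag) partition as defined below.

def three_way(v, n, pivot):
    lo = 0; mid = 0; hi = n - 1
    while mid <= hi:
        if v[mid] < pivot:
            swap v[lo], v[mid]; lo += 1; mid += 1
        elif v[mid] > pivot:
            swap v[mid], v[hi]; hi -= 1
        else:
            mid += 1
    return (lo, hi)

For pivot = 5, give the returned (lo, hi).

lo=0 mid=0 hi=6
12>5: swap(0,6), hi=5 ⇒ [3, 11, 9, 7, 6, 5, 12]
3<5: swap(0,0), lo=1 mid=1 ⇒ [3, 11, 9, 7, 6, 5, 12]
11>5: swap(1,5), hi=4 ⇒ [3, 5, 9, 7, 6, 11, 12]
5=5: mid=2
9>5: swap(2,4), hi=3 ⇒ [3, 5, 6, 7, 9, 11, 12]
6>5: swap(2,3), hi=2 ⇒ [3, 5, 7, 6, 9, 11, 12]
7>5: swap(2,2), hi=1 ⇒ [3, 5, 7, 6, 9, 11, 12]
done. lo=1 hi=1; v=[3, 5, 7, 6, 9, 11, 12]

(1, 1)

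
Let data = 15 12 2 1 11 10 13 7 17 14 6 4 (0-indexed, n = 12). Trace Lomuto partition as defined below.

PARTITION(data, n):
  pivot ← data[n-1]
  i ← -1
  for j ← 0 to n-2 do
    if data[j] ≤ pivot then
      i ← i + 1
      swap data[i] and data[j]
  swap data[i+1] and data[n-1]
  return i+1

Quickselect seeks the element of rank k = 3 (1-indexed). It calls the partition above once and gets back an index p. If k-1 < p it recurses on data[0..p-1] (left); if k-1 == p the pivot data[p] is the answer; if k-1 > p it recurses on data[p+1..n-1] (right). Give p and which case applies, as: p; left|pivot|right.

2; pivot

pivot=4, i=-1
j=0: 15>4, skip
j=1: 12>4, skip
j=2: 2≤4, i=0, swap(0,2) ⇒ 2 12 15 1 11 10 13 7 17 14 6 4
j=3: 1≤4, i=1, swap(1,3) ⇒ 2 1 15 12 11 10 13 7 17 14 6 4
j=4: 11>4, skip
j=5: 10>4, skip
j=6: 13>4, skip
j=7: 7>4, skip
j=8: 17>4, skip
j=9: 14>4, skip
j=10: 6>4, skip
swap(2,11) ⇒ 2 1 4 12 11 10 13 7 17 14 6 15; return 2
p = 2; k-1 = 2 == 2 ⇒ pivot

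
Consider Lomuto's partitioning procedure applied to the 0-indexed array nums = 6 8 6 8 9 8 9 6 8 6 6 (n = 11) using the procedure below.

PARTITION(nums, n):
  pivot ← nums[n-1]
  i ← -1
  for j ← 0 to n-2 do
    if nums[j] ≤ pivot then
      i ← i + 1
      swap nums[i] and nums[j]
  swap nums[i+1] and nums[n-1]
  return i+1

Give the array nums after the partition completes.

pivot = nums[10] = 6; i = -1
j=0: nums[0]=6 ≤ 6 → i=0, swap nums[0],nums[0] (no change) → 6 8 6 8 9 8 9 6 8 6 6
j=1: nums[1]=8 > 6 → no swap
j=2: nums[2]=6 ≤ 6 → i=1, swap nums[1],nums[2] → 6 6 8 8 9 8 9 6 8 6 6
j=3: nums[3]=8 > 6 → no swap
j=4: nums[4]=9 > 6 → no swap
j=5: nums[5]=8 > 6 → no swap
j=6: nums[6]=9 > 6 → no swap
j=7: nums[7]=6 ≤ 6 → i=2, swap nums[2],nums[7] → 6 6 6 8 9 8 9 8 8 6 6
j=8: nums[8]=8 > 6 → no swap
j=9: nums[9]=6 ≤ 6 → i=3, swap nums[3],nums[9] → 6 6 6 6 9 8 9 8 8 8 6
final swap nums[4],nums[10] → 6 6 6 6 6 8 9 8 8 8 9; return 4

6 6 6 6 6 8 9 8 8 8 9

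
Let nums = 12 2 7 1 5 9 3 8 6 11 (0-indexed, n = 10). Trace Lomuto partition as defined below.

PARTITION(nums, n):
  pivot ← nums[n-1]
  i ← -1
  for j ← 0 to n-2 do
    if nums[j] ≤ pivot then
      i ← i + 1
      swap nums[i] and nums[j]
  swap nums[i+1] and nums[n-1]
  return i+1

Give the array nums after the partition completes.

2 7 1 5 9 3 8 6 11 12

pivot = nums[9] = 11; i = -1
j=0: nums[0]=12 > 11 → no swap
j=1: nums[1]=2 ≤ 11 → i=0, swap nums[0],nums[1] → 2 12 7 1 5 9 3 8 6 11
j=2: nums[2]=7 ≤ 11 → i=1, swap nums[1],nums[2] → 2 7 12 1 5 9 3 8 6 11
j=3: nums[3]=1 ≤ 11 → i=2, swap nums[2],nums[3] → 2 7 1 12 5 9 3 8 6 11
j=4: nums[4]=5 ≤ 11 → i=3, swap nums[3],nums[4] → 2 7 1 5 12 9 3 8 6 11
j=5: nums[5]=9 ≤ 11 → i=4, swap nums[4],nums[5] → 2 7 1 5 9 12 3 8 6 11
j=6: nums[6]=3 ≤ 11 → i=5, swap nums[5],nums[6] → 2 7 1 5 9 3 12 8 6 11
j=7: nums[7]=8 ≤ 11 → i=6, swap nums[6],nums[7] → 2 7 1 5 9 3 8 12 6 11
j=8: nums[8]=6 ≤ 11 → i=7, swap nums[7],nums[8] → 2 7 1 5 9 3 8 6 12 11
final swap nums[8],nums[9] → 2 7 1 5 9 3 8 6 11 12; return 8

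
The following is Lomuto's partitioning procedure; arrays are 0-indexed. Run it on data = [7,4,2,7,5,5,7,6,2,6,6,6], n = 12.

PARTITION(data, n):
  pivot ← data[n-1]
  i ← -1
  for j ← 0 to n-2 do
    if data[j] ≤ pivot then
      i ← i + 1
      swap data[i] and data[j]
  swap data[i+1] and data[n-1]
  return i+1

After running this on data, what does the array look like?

[4,2,5,5,6,2,6,6,6,7,7,7]

pivot=6, i=-1
j=0: 7>6, skip
j=1: 4≤6, i=0, swap(0,1) ⇒ [4,7,2,7,5,5,7,6,2,6,6,6]
j=2: 2≤6, i=1, swap(1,2) ⇒ [4,2,7,7,5,5,7,6,2,6,6,6]
j=3: 7>6, skip
j=4: 5≤6, i=2, swap(2,4) ⇒ [4,2,5,7,7,5,7,6,2,6,6,6]
j=5: 5≤6, i=3, swap(3,5) ⇒ [4,2,5,5,7,7,7,6,2,6,6,6]
j=6: 7>6, skip
j=7: 6≤6, i=4, swap(4,7) ⇒ [4,2,5,5,6,7,7,7,2,6,6,6]
j=8: 2≤6, i=5, swap(5,8) ⇒ [4,2,5,5,6,2,7,7,7,6,6,6]
j=9: 6≤6, i=6, swap(6,9) ⇒ [4,2,5,5,6,2,6,7,7,7,6,6]
j=10: 6≤6, i=7, swap(7,10) ⇒ [4,2,5,5,6,2,6,6,7,7,7,6]
swap(8,11) ⇒ [4,2,5,5,6,2,6,6,6,7,7,7]; return 8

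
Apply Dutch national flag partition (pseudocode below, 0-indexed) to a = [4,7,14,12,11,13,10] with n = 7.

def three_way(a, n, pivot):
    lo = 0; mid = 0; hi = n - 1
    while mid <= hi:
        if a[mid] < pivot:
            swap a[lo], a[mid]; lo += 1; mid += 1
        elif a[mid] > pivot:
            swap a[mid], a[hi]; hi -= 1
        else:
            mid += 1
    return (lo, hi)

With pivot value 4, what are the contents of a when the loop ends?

pivot = 4; lo=0, mid=0, hi=6
a[mid]=4=4: mid=1
a[mid]=7>4: swap a[1],a[6]; hi=5 → [4,10,14,12,11,13,7]
a[mid]=10>4: swap a[1],a[5]; hi=4 → [4,13,14,12,11,10,7]
a[mid]=13>4: swap a[1],a[4]; hi=3 → [4,11,14,12,13,10,7]
a[mid]=11>4: swap a[1],a[3]; hi=2 → [4,12,14,11,13,10,7]
a[mid]=12>4: swap a[1],a[2]; hi=1 → [4,14,12,11,13,10,7]
a[mid]=14>4: swap a[1],a[1]; hi=0 → [4,14,12,11,13,10,7]
end: lo=0, hi=0; a = [4,14,12,11,13,10,7]

[4,14,12,11,13,10,7]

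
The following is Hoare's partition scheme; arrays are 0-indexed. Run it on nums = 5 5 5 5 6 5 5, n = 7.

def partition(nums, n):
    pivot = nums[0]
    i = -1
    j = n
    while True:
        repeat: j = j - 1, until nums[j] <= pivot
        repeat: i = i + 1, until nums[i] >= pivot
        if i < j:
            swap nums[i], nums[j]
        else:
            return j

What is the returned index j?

2

pivot = nums[0] = 5; i = -1, j = 7
j→6 (nums[6]=5≤5), i→0 (nums[0]=5≥5); i<j, swap → 5 5 5 5 6 5 5
j→5 (nums[5]=5≤5), i→1 (nums[1]=5≥5); i<j, swap → 5 5 5 5 6 5 5
j→3 (nums[3]=5≤5), i→2 (nums[2]=5≥5); i<j, swap → 5 5 5 5 6 5 5
j→2, i→3; i≥j, return j=2. nums = 5 5 5 5 6 5 5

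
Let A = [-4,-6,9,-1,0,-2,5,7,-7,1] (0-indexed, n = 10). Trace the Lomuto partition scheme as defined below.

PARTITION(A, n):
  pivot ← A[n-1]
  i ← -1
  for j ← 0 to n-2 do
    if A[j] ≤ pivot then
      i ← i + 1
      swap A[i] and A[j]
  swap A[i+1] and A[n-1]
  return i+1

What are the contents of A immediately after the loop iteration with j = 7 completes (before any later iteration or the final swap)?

pivot=1, i=-1
j=0: -4≤1, i=0, swap(0,0) ⇒ [-4,-6,9,-1,0,-2,5,7,-7,1]
j=1: -6≤1, i=1, swap(1,1) ⇒ [-4,-6,9,-1,0,-2,5,7,-7,1]
j=2: 9>1, skip
j=3: -1≤1, i=2, swap(2,3) ⇒ [-4,-6,-1,9,0,-2,5,7,-7,1]
j=4: 0≤1, i=3, swap(3,4) ⇒ [-4,-6,-1,0,9,-2,5,7,-7,1]
j=5: -2≤1, i=4, swap(4,5) ⇒ [-4,-6,-1,0,-2,9,5,7,-7,1]
j=6: 5>1, skip
j=7: 7>1, skip
(after j=7) A = [-4,-6,-1,0,-2,9,5,7,-7,1]

[-4,-6,-1,0,-2,9,5,7,-7,1]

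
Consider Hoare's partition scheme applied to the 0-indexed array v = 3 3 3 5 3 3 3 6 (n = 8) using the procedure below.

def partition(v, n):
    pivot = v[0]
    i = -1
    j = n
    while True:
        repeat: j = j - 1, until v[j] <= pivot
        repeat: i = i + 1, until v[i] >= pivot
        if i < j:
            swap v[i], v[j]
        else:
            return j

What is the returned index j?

2

pivot = v[0] = 3; i = -1, j = 8
j→6 (v[6]=3≤3), i→0 (v[0]=3≥3); i<j, swap → 3 3 3 5 3 3 3 6
j→5 (v[5]=3≤3), i→1 (v[1]=3≥3); i<j, swap → 3 3 3 5 3 3 3 6
j→4 (v[4]=3≤3), i→2 (v[2]=3≥3); i<j, swap → 3 3 3 5 3 3 3 6
j→2, i→3; i≥j, return j=2. v = 3 3 3 5 3 3 3 6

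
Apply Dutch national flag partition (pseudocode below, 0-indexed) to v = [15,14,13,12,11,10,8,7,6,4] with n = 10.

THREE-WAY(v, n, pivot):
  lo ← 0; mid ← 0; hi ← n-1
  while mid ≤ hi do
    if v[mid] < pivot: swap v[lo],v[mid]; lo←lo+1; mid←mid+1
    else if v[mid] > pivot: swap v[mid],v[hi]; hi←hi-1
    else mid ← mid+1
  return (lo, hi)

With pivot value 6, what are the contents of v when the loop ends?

[4,6,12,11,10,8,7,13,14,15]

pivot = 6; lo=0, mid=0, hi=9
v[mid]=15>6: swap v[0],v[9]; hi=8 → [4,14,13,12,11,10,8,7,6,15]
v[mid]=4<6: swap v[0],v[0]; lo=1,mid=1 → [4,14,13,12,11,10,8,7,6,15]
v[mid]=14>6: swap v[1],v[8]; hi=7 → [4,6,13,12,11,10,8,7,14,15]
v[mid]=6=6: mid=2
v[mid]=13>6: swap v[2],v[7]; hi=6 → [4,6,7,12,11,10,8,13,14,15]
v[mid]=7>6: swap v[2],v[6]; hi=5 → [4,6,8,12,11,10,7,13,14,15]
v[mid]=8>6: swap v[2],v[5]; hi=4 → [4,6,10,12,11,8,7,13,14,15]
v[mid]=10>6: swap v[2],v[4]; hi=3 → [4,6,11,12,10,8,7,13,14,15]
v[mid]=11>6: swap v[2],v[3]; hi=2 → [4,6,12,11,10,8,7,13,14,15]
v[mid]=12>6: swap v[2],v[2]; hi=1 → [4,6,12,11,10,8,7,13,14,15]
end: lo=1, hi=1; v = [4,6,12,11,10,8,7,13,14,15]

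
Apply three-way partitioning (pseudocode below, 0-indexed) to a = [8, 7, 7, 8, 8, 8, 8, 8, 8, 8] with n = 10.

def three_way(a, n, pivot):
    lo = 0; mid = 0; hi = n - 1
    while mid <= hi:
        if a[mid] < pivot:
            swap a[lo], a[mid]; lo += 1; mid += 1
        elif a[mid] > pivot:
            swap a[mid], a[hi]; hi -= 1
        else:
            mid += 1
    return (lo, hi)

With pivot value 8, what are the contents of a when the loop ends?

pivot = 8; lo=0, mid=0, hi=9
a[mid]=8=8: mid=1
a[mid]=7<8: swap a[0],a[1]; lo=1,mid=2 → [7, 8, 7, 8, 8, 8, 8, 8, 8, 8]
a[mid]=7<8: swap a[1],a[2]; lo=2,mid=3 → [7, 7, 8, 8, 8, 8, 8, 8, 8, 8]
a[mid]=8=8: mid=4
a[mid]=8=8: mid=5
a[mid]=8=8: mid=6
a[mid]=8=8: mid=7
a[mid]=8=8: mid=8
a[mid]=8=8: mid=9
a[mid]=8=8: mid=10
end: lo=2, hi=9; a = [7, 7, 8, 8, 8, 8, 8, 8, 8, 8]

[7, 7, 8, 8, 8, 8, 8, 8, 8, 8]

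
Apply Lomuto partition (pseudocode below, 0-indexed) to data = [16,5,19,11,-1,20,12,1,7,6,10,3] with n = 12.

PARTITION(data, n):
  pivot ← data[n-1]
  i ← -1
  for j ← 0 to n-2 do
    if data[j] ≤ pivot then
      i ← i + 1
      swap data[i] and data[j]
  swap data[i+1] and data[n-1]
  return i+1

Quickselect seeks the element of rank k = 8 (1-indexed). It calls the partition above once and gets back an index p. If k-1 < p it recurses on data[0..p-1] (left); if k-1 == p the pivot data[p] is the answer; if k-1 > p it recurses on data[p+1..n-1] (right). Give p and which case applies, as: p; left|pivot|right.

2; right

pivot=3, i=-1
j=0: 16>3, skip
j=1: 5>3, skip
j=2: 19>3, skip
j=3: 11>3, skip
j=4: -1≤3, i=0, swap(0,4) ⇒ [-1,5,19,11,16,20,12,1,7,6,10,3]
j=5: 20>3, skip
j=6: 12>3, skip
j=7: 1≤3, i=1, swap(1,7) ⇒ [-1,1,19,11,16,20,12,5,7,6,10,3]
j=8: 7>3, skip
j=9: 6>3, skip
j=10: 10>3, skip
swap(2,11) ⇒ [-1,1,3,11,16,20,12,5,7,6,10,19]; return 2
p = 2; k-1 = 7 > 2 ⇒ right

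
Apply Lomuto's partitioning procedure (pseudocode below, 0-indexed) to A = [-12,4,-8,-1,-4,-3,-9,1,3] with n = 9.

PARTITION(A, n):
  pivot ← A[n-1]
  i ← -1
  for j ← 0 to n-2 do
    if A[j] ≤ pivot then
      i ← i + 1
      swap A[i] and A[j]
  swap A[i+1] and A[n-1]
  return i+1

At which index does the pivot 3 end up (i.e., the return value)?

pivot = A[8] = 3; i = -1
j=0: A[0]=-12 ≤ 3 → i=0, swap A[0],A[0] (no change) → [-12,4,-8,-1,-4,-3,-9,1,3]
j=1: A[1]=4 > 3 → no swap
j=2: A[2]=-8 ≤ 3 → i=1, swap A[1],A[2] → [-12,-8,4,-1,-4,-3,-9,1,3]
j=3: A[3]=-1 ≤ 3 → i=2, swap A[2],A[3] → [-12,-8,-1,4,-4,-3,-9,1,3]
j=4: A[4]=-4 ≤ 3 → i=3, swap A[3],A[4] → [-12,-8,-1,-4,4,-3,-9,1,3]
j=5: A[5]=-3 ≤ 3 → i=4, swap A[4],A[5] → [-12,-8,-1,-4,-3,4,-9,1,3]
j=6: A[6]=-9 ≤ 3 → i=5, swap A[5],A[6] → [-12,-8,-1,-4,-3,-9,4,1,3]
j=7: A[7]=1 ≤ 3 → i=6, swap A[6],A[7] → [-12,-8,-1,-4,-3,-9,1,4,3]
final swap A[7],A[8] → [-12,-8,-1,-4,-3,-9,1,3,4]; return 7

7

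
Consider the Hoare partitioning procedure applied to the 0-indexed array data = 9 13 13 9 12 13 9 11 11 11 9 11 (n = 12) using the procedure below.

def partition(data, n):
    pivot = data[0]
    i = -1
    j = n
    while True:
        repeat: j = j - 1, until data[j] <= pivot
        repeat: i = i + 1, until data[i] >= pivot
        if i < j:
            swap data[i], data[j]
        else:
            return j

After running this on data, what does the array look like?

pivot=9
j stops at 10 (9), i stops at 0 (9); swap ⇒ 9 13 13 9 12 13 9 11 11 11 9 11
j stops at 6 (9), i stops at 1 (13); swap ⇒ 9 9 13 9 12 13 13 11 11 11 9 11
j stops at 3 (9), i stops at 2 (13); swap ⇒ 9 9 9 13 12 13 13 11 11 11 9 11
j stops at 2, i stops at 3; i≥j ⇒ return 2. data=9 9 9 13 12 13 13 11 11 11 9 11

9 9 9 13 12 13 13 11 11 11 9 11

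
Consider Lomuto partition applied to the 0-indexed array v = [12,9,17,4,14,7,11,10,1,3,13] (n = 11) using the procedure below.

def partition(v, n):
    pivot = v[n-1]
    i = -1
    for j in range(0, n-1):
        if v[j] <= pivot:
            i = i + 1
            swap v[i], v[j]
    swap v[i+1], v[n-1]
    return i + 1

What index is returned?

8

pivot = v[10] = 13; i = -1
j=0: v[0]=12 ≤ 13 → i=0, swap v[0],v[0] (no change) → [12,9,17,4,14,7,11,10,1,3,13]
j=1: v[1]=9 ≤ 13 → i=1, swap v[1],v[1] (no change) → [12,9,17,4,14,7,11,10,1,3,13]
j=2: v[2]=17 > 13 → no swap
j=3: v[3]=4 ≤ 13 → i=2, swap v[2],v[3] → [12,9,4,17,14,7,11,10,1,3,13]
j=4: v[4]=14 > 13 → no swap
j=5: v[5]=7 ≤ 13 → i=3, swap v[3],v[5] → [12,9,4,7,14,17,11,10,1,3,13]
j=6: v[6]=11 ≤ 13 → i=4, swap v[4],v[6] → [12,9,4,7,11,17,14,10,1,3,13]
j=7: v[7]=10 ≤ 13 → i=5, swap v[5],v[7] → [12,9,4,7,11,10,14,17,1,3,13]
j=8: v[8]=1 ≤ 13 → i=6, swap v[6],v[8] → [12,9,4,7,11,10,1,17,14,3,13]
j=9: v[9]=3 ≤ 13 → i=7, swap v[7],v[9] → [12,9,4,7,11,10,1,3,14,17,13]
final swap v[8],v[10] → [12,9,4,7,11,10,1,3,13,17,14]; return 8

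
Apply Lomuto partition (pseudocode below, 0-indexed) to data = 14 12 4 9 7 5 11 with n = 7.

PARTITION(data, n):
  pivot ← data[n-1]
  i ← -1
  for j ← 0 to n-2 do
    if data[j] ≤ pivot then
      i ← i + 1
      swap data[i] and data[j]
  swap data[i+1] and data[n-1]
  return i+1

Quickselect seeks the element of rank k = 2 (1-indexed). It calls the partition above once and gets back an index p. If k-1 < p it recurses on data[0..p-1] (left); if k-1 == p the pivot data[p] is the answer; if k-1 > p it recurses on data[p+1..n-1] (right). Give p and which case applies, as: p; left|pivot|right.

pivot=11, i=-1
j=0: 14>11, skip
j=1: 12>11, skip
j=2: 4≤11, i=0, swap(0,2) ⇒ 4 12 14 9 7 5 11
j=3: 9≤11, i=1, swap(1,3) ⇒ 4 9 14 12 7 5 11
j=4: 7≤11, i=2, swap(2,4) ⇒ 4 9 7 12 14 5 11
j=5: 5≤11, i=3, swap(3,5) ⇒ 4 9 7 5 14 12 11
swap(4,6) ⇒ 4 9 7 5 11 12 14; return 4
p = 4; k-1 = 1 < 4 ⇒ left

4; left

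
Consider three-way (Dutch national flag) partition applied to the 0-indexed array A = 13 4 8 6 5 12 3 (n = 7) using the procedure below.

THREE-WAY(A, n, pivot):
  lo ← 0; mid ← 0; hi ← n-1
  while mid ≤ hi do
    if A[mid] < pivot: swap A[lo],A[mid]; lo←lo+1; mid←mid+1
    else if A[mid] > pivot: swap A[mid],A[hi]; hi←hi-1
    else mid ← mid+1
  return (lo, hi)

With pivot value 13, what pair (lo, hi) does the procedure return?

pivot = 13; lo=0, mid=0, hi=6
A[mid]=13=13: mid=1
A[mid]=4<13: swap A[0],A[1]; lo=1,mid=2 → 4 13 8 6 5 12 3
A[mid]=8<13: swap A[1],A[2]; lo=2,mid=3 → 4 8 13 6 5 12 3
A[mid]=6<13: swap A[2],A[3]; lo=3,mid=4 → 4 8 6 13 5 12 3
A[mid]=5<13: swap A[3],A[4]; lo=4,mid=5 → 4 8 6 5 13 12 3
A[mid]=12<13: swap A[4],A[5]; lo=5,mid=6 → 4 8 6 5 12 13 3
A[mid]=3<13: swap A[5],A[6]; lo=6,mid=7 → 4 8 6 5 12 3 13
end: lo=6, hi=6; A = 4 8 6 5 12 3 13

(6, 6)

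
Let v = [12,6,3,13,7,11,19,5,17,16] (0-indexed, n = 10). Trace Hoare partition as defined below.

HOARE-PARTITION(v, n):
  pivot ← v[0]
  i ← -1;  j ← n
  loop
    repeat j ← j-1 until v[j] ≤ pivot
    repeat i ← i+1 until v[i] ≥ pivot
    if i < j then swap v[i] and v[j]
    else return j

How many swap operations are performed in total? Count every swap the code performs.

2

pivot = v[0] = 12; i = -1, j = 10
j→7 (v[7]=5≤12), i→0 (v[0]=12≥12); i<j, swap → [5,6,3,13,7,11,19,12,17,16]
j→5 (v[5]=11≤12), i→3 (v[3]=13≥12); i<j, swap → [5,6,3,11,7,13,19,12,17,16]
j→4, i→5; i≥j, return j=4. v = [5,6,3,11,7,13,19,12,17,16]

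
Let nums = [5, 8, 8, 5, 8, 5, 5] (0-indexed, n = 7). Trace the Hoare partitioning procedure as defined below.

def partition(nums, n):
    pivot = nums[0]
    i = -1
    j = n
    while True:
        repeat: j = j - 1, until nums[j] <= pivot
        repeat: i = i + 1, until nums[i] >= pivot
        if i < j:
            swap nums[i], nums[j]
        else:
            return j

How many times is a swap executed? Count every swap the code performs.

pivot = nums[0] = 5; i = -1, j = 7
j→6 (nums[6]=5≤5), i→0 (nums[0]=5≥5); i<j, swap → [5, 8, 8, 5, 8, 5, 5]
j→5 (nums[5]=5≤5), i→1 (nums[1]=8≥5); i<j, swap → [5, 5, 8, 5, 8, 8, 5]
j→3 (nums[3]=5≤5), i→2 (nums[2]=8≥5); i<j, swap → [5, 5, 5, 8, 8, 8, 5]
j→2, i→3; i≥j, return j=2. nums = [5, 5, 5, 8, 8, 8, 5]

3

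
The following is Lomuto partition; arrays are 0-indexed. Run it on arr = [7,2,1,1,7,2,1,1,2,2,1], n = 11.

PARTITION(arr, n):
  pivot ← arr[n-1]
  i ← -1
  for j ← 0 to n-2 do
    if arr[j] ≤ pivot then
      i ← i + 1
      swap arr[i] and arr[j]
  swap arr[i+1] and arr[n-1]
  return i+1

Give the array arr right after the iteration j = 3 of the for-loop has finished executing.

[1,1,7,2,7,2,1,1,2,2,1]

pivot = arr[10] = 1; i = -1
j=0: arr[0]=7 > 1 → no swap
j=1: arr[1]=2 > 1 → no swap
j=2: arr[2]=1 ≤ 1 → i=0, swap arr[0],arr[2] → [1,2,7,1,7,2,1,1,2,2,1]
j=3: arr[3]=1 ≤ 1 → i=1, swap arr[1],arr[3] → [1,1,7,2,7,2,1,1,2,2,1]
(after j=3) arr = [1,1,7,2,7,2,1,1,2,2,1]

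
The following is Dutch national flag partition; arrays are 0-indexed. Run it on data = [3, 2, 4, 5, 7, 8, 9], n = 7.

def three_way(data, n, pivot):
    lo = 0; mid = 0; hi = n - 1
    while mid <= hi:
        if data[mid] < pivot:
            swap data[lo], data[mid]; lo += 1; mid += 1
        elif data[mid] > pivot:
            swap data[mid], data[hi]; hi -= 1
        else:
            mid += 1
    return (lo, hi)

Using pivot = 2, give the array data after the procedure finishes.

pivot = 2; lo=0, mid=0, hi=6
data[mid]=3>2: swap data[0],data[6]; hi=5 → [9, 2, 4, 5, 7, 8, 3]
data[mid]=9>2: swap data[0],data[5]; hi=4 → [8, 2, 4, 5, 7, 9, 3]
data[mid]=8>2: swap data[0],data[4]; hi=3 → [7, 2, 4, 5, 8, 9, 3]
data[mid]=7>2: swap data[0],data[3]; hi=2 → [5, 2, 4, 7, 8, 9, 3]
data[mid]=5>2: swap data[0],data[2]; hi=1 → [4, 2, 5, 7, 8, 9, 3]
data[mid]=4>2: swap data[0],data[1]; hi=0 → [2, 4, 5, 7, 8, 9, 3]
data[mid]=2=2: mid=1
end: lo=0, hi=0; data = [2, 4, 5, 7, 8, 9, 3]

[2, 4, 5, 7, 8, 9, 3]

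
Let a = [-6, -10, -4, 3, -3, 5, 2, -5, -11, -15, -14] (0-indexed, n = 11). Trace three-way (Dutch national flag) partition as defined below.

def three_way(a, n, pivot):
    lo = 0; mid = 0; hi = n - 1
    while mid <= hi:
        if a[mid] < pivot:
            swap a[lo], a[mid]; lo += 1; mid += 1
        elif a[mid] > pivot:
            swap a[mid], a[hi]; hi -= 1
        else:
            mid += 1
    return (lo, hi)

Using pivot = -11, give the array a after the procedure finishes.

[-14, -15, -11, -3, 5, 2, -5, 3, -4, -10, -6]

lo=0 mid=0 hi=10
-6>-11: swap(0,10), hi=9 ⇒ [-14, -10, -4, 3, -3, 5, 2, -5, -11, -15, -6]
-14<-11: swap(0,0), lo=1 mid=1 ⇒ [-14, -10, -4, 3, -3, 5, 2, -5, -11, -15, -6]
-10>-11: swap(1,9), hi=8 ⇒ [-14, -15, -4, 3, -3, 5, 2, -5, -11, -10, -6]
-15<-11: swap(1,1), lo=2 mid=2 ⇒ [-14, -15, -4, 3, -3, 5, 2, -5, -11, -10, -6]
-4>-11: swap(2,8), hi=7 ⇒ [-14, -15, -11, 3, -3, 5, 2, -5, -4, -10, -6]
-11=-11: mid=3
3>-11: swap(3,7), hi=6 ⇒ [-14, -15, -11, -5, -3, 5, 2, 3, -4, -10, -6]
-5>-11: swap(3,6), hi=5 ⇒ [-14, -15, -11, 2, -3, 5, -5, 3, -4, -10, -6]
2>-11: swap(3,5), hi=4 ⇒ [-14, -15, -11, 5, -3, 2, -5, 3, -4, -10, -6]
5>-11: swap(3,4), hi=3 ⇒ [-14, -15, -11, -3, 5, 2, -5, 3, -4, -10, -6]
-3>-11: swap(3,3), hi=2 ⇒ [-14, -15, -11, -3, 5, 2, -5, 3, -4, -10, -6]
done. lo=2 hi=2; a=[-14, -15, -11, -3, 5, 2, -5, 3, -4, -10, -6]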